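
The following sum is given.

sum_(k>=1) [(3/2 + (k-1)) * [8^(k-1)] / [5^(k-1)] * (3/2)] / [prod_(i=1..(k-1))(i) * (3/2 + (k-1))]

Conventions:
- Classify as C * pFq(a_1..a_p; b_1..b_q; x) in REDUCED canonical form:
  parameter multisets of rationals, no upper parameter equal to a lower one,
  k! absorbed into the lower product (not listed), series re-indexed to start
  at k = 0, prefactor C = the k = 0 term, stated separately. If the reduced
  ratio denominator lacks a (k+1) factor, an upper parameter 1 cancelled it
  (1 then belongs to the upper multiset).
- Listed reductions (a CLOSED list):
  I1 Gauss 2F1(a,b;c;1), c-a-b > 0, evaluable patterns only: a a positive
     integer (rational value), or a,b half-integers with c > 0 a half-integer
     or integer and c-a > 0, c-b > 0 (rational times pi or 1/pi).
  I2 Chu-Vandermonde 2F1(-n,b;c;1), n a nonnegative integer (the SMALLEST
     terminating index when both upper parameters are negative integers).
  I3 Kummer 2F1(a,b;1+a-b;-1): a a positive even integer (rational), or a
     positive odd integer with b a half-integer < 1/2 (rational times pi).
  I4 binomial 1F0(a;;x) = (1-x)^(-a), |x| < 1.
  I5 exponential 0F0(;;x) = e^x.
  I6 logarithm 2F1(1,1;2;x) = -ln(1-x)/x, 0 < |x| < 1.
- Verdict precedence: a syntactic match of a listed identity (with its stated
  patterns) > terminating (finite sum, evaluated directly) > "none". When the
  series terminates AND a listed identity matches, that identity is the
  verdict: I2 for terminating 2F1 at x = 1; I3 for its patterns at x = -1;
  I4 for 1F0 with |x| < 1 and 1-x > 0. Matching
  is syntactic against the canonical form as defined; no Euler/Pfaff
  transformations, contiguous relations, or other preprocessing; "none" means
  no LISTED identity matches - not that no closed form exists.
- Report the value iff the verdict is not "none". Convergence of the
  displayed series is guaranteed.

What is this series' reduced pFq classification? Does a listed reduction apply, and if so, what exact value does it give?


The series (x = 8/5) is 0F0: upper {-}, lower {-}, prefactor 3/2. Verdict at x = 8/5: the I5 exponential reduction matches (the 0F0 exponential series at x = 8/5). Hence: (3/2) * e^(8/5).

Structural cue: t_0 = 3/2 here, and the two geometric factors (prefactor 3/2) combine into one argument.
Ratio: r(k) = (8/5) * 1 / [(k+1)] - rational; roots negated = parameters, x = (8/5), C = 3/2.


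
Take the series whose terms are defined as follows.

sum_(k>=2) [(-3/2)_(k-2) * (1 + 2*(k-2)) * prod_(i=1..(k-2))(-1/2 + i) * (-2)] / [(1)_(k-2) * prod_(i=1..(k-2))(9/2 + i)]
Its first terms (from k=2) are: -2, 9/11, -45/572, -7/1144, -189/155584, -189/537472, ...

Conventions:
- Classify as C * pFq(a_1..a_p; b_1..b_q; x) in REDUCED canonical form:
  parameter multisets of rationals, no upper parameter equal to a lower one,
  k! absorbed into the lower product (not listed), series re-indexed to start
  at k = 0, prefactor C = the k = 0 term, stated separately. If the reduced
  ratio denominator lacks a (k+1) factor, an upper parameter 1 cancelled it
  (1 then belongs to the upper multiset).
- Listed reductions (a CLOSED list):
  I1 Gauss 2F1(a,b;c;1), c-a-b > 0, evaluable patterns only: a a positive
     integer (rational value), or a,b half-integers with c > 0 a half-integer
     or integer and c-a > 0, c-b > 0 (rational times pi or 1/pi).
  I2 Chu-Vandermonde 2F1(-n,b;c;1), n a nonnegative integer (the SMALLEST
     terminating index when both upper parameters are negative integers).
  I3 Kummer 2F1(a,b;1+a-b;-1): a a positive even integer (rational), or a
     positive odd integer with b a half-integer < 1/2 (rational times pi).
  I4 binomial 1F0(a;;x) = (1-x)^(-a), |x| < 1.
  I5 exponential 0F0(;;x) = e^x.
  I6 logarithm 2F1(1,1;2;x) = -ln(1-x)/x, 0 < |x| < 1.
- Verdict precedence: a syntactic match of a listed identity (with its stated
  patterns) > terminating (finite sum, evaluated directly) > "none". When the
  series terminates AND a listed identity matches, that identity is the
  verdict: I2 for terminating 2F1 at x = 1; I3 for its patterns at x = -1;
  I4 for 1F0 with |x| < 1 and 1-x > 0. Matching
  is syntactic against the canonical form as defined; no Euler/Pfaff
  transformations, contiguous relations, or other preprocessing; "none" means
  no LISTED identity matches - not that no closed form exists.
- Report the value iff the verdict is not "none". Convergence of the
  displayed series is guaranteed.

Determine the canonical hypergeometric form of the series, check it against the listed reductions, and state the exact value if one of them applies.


The series (x = 1) is 2F1: upper {-3/2, 3/2}, lower {11/2}, prefactor -2. Verdict at x = 1: Gauss (I1, half-integer pattern) matches (x = 1; upper {-3/2, 3/2} half-integers, c = 11/2 in the evaluable pattern). Exact value: (-6615/16384) * pi.

Key step: t_0 being -2, the (2k+1) factor (C = -2, x = 1) shifts (1/2)_k to (3/2)_k.
Term ratio: r(k) = 1 * (k-3/2) (k+3/2) / [(k+11/2) (k+1)] - poly over poly, x = 1 from leading terms; C = -2 at k = 0.


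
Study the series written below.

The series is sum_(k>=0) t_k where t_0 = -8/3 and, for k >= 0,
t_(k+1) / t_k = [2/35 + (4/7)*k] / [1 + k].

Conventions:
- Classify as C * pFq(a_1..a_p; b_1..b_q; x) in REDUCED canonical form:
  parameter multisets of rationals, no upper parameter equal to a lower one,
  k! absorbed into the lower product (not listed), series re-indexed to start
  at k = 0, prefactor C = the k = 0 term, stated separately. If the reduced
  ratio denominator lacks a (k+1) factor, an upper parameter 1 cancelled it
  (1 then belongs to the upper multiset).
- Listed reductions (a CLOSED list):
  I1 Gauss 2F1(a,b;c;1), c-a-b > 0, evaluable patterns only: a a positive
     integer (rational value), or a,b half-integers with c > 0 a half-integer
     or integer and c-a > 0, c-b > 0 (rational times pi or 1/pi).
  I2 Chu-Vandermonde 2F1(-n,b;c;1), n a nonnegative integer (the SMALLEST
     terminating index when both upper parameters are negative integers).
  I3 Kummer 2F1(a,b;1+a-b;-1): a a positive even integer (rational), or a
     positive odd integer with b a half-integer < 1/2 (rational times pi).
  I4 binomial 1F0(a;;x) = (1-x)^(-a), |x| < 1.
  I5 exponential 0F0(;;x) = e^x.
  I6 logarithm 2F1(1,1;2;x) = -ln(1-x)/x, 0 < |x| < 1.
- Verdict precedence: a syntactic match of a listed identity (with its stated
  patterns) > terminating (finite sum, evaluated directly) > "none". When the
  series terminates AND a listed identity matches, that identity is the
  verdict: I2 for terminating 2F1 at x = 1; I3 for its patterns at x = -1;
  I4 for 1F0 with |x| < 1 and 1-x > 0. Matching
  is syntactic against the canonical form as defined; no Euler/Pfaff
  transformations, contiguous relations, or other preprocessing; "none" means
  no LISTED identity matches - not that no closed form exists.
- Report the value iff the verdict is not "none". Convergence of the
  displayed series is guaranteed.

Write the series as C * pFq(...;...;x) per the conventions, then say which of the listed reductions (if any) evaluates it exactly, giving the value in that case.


The tell: t_0 = -8/3 here, and roots of the ratio polynomials (C = -8/3) are the negated parameters.
Adjacent-term ratio: r(k) = (4/7) * (k+1/10) / [(k+1)] - poly over poly, x = (4/7) from leading terms; C = -8/3 at k = 0.

This is -8/3 * 1F0(1/10; -; 4/7) in reduced canonical form. Verdict: the binomial series (I4) matches (the 1F0 binomial series: exponent -1/10, x = 4/7). Its exact value is (-8/3) * (3/7)^(-1/10).


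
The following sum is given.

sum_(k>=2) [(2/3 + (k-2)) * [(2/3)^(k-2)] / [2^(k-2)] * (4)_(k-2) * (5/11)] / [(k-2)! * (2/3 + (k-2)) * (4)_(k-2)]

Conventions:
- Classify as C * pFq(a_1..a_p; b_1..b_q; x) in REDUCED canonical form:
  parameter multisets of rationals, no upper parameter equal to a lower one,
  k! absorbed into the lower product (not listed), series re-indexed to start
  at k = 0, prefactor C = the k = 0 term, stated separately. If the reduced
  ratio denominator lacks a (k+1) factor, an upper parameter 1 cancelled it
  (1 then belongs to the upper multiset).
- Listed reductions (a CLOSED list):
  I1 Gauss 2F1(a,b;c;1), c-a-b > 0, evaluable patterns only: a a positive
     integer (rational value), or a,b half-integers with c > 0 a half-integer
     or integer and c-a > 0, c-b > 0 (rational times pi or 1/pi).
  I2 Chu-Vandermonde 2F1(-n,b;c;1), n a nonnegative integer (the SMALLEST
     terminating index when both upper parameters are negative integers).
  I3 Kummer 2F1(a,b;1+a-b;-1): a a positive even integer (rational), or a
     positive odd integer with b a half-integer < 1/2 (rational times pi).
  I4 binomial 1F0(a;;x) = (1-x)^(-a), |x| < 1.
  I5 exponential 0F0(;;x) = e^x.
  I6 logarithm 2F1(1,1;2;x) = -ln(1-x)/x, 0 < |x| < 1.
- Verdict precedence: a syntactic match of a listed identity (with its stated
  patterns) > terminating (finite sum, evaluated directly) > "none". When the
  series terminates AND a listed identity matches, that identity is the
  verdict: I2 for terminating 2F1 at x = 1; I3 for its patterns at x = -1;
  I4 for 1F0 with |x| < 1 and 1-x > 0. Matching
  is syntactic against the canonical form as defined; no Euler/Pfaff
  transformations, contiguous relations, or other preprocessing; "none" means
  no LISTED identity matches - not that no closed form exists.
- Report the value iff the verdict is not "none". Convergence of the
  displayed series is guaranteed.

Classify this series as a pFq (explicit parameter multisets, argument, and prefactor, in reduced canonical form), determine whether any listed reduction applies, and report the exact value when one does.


With C = 5/11: the canonical form is 0F0(-; -; 1/3). Verdict: this is the I5 exponential reduction (the 0F0 exponential series at x = 1/3). Its exact value is (5/11) * e^(1/3).

Structural cue: t_0 = 5/11 here, and the two k-th powers (C = 5/11) combine into one argument.
Step ratio: r(k) = (1/3) * 1 / [(k+1)] - poly over poly, x = (1/3) from leading terms; C = 5/11 at k = 0.


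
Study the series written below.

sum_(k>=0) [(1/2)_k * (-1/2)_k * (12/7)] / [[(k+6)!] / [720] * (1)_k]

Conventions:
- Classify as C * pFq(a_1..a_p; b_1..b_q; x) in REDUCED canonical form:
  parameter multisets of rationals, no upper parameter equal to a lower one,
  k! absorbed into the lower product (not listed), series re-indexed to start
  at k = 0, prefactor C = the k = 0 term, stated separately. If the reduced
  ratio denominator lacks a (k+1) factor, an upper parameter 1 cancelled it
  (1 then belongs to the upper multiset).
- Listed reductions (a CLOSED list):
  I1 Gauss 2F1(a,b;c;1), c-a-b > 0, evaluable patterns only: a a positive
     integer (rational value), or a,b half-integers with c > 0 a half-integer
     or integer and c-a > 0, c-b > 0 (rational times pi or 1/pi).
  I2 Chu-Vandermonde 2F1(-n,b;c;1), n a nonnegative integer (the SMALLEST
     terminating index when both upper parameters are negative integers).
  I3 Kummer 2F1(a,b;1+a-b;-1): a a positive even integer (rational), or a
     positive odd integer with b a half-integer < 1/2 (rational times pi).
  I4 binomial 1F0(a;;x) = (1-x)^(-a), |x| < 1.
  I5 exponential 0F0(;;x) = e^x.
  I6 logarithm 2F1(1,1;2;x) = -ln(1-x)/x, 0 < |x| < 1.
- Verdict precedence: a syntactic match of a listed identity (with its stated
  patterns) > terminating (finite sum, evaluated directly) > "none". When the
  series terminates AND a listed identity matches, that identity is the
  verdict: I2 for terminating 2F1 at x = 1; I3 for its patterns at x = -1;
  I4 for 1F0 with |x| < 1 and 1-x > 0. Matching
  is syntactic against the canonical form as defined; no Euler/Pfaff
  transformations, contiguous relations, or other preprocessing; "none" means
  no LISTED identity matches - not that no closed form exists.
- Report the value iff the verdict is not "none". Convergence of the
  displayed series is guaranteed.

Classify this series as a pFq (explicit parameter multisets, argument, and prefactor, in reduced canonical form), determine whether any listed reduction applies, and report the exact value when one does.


Structural cue: t_0 = 12/7 here, and (1)_k (C = 12/7) is k! itself.
Term ratio: r(k) = 1 * (k-1/2) (k+1/2) / [(k+7) (k+1)] - rational; roots negated = parameters, x = 1, C = 12/7.

x = 1 here; the reduced form reads 2F1, upper {-1/2, 1/2}, lower {7}, C = 12/7. Verdict: Gauss (I1, half-integer pattern) matches (x = 1; upper {-1/2, 1/2} half-integers, c = 7 in the evaluable pattern). Exact value: (8388608/1618617) / pi.


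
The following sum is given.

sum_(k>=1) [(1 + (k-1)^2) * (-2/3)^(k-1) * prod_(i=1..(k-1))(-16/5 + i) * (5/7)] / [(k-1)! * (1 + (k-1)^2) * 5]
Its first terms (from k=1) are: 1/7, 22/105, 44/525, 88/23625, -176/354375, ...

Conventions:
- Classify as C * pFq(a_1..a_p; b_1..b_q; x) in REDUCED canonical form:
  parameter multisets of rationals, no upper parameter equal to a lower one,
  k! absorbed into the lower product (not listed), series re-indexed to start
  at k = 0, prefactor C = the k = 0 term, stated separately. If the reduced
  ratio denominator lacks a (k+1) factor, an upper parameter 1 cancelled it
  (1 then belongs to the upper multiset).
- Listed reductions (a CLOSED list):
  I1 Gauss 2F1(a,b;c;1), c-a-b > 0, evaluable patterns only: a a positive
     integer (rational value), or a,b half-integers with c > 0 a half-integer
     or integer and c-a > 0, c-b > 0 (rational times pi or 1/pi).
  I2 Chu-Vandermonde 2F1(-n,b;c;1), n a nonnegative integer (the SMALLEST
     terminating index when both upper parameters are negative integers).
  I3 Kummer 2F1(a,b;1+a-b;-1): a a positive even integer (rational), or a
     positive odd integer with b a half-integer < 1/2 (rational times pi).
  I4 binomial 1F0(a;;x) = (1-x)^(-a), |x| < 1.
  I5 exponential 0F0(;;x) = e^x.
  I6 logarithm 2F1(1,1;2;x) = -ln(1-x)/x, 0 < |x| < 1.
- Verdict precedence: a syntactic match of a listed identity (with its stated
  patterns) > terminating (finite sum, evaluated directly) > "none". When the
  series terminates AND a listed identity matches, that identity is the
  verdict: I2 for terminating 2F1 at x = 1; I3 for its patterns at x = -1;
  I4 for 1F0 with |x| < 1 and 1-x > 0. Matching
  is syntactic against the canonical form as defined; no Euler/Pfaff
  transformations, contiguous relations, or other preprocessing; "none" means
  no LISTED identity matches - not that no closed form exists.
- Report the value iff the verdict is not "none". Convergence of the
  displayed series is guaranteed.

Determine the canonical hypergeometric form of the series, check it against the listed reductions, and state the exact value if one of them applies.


This is 1/7 * 1F0(-11/5; -; -2/3) in reduced canonical form. Verdict: the binomial series (I4) fires (the 1F0 binomial series: exponent 11/5, x = -2/3). Value: (1/7) * (5/3)^(11/5).

Key observation: t_0 being 1/7, the running product (C = 1/7, x = -2/3) telescopes to a rising factorial.
Adjacent-term ratio: r(k) = (-2/3) * (k-11/5) / [(k+1)] ; factor over Q: parameters, x = (-2/3), and C = 1/7.


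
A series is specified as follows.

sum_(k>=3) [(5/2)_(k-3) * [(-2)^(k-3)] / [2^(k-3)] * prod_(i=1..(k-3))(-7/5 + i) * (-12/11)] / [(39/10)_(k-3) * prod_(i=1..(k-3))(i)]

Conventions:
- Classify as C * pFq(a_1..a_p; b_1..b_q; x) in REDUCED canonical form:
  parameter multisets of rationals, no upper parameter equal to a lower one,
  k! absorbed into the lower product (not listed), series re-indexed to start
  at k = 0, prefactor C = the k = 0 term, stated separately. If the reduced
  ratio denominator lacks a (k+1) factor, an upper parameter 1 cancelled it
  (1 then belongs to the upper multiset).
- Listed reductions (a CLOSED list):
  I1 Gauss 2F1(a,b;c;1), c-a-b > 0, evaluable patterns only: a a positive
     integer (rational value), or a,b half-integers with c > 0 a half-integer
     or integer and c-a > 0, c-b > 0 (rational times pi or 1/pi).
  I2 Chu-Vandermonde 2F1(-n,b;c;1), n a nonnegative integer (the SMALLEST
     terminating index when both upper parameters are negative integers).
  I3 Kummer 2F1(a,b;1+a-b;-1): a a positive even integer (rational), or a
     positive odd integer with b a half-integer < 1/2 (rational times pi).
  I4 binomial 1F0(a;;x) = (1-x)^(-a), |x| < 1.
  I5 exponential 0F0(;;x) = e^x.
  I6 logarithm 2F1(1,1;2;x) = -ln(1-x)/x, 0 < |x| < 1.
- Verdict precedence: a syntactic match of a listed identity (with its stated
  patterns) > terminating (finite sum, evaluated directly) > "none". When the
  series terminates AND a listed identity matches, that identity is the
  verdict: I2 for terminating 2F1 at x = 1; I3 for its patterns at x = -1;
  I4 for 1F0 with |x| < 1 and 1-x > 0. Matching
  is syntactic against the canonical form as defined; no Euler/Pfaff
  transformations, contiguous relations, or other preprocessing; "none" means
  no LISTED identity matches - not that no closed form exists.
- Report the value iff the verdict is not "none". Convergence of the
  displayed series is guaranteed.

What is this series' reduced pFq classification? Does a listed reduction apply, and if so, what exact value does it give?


Reduced: x = -1, 2F1, upper = {-2/5, 5/2}, lower = {39/10}, C = -12/11. Verdict: none. Every listed pattern misses the 2F1 form at -1, upper {-2/5, 5/2}.

Key step: x = (-1) and the two k-th powers (C = -12/11) combine into one argument.
Adjacent-term ratio: r(k) = (-1) * (k-2/5) (k+5/2) / [(k+39/10) (k+1)] - rational in k. x = (-1); t_0 = -12/11; negate the roots.


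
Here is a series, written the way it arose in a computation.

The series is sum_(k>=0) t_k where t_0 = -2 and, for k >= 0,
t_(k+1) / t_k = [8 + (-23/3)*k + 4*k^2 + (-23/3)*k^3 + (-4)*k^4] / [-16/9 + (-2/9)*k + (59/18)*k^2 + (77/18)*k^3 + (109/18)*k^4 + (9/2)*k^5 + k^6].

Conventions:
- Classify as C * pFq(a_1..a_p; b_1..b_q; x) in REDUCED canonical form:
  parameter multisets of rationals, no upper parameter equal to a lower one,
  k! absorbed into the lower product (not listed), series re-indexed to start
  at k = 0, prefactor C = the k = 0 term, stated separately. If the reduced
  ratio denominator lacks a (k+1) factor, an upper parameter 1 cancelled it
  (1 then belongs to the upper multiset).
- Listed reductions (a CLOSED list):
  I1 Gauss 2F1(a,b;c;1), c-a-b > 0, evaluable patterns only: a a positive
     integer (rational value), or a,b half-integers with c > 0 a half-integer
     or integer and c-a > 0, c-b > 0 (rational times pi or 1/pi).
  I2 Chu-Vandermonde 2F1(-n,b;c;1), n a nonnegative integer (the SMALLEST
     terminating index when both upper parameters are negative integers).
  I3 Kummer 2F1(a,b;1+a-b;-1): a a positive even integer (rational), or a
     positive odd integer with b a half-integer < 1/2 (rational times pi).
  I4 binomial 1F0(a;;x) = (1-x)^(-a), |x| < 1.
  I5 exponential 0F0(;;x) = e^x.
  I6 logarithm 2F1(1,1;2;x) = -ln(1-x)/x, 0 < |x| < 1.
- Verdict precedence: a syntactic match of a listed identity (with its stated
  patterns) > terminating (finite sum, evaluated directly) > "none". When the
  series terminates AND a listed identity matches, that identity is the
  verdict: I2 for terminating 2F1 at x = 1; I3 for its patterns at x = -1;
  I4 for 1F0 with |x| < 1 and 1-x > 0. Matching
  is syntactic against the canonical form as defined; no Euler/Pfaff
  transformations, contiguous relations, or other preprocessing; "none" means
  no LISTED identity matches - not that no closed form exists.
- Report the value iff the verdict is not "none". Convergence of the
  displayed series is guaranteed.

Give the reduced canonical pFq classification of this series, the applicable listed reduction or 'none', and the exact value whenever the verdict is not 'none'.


Reduced: x = -4, 1F2, upper = {-3/4}, lower = {-1/2, 4/3}, C = -2. Verdict: none - at argument -4 the multisets {-3/4} ; {-1/2, 4/3} match no listed identity.

Key step: x = (-4) and factor the ratio over Q (C = -2): negated roots = parameters.
Step ratio: r(k) = (-4) * (k-3/4) / [(k-1/2) (k+4/3) (k+1)] - poly over poly, x = (-4) from leading terms; C = -2 at k = 0.


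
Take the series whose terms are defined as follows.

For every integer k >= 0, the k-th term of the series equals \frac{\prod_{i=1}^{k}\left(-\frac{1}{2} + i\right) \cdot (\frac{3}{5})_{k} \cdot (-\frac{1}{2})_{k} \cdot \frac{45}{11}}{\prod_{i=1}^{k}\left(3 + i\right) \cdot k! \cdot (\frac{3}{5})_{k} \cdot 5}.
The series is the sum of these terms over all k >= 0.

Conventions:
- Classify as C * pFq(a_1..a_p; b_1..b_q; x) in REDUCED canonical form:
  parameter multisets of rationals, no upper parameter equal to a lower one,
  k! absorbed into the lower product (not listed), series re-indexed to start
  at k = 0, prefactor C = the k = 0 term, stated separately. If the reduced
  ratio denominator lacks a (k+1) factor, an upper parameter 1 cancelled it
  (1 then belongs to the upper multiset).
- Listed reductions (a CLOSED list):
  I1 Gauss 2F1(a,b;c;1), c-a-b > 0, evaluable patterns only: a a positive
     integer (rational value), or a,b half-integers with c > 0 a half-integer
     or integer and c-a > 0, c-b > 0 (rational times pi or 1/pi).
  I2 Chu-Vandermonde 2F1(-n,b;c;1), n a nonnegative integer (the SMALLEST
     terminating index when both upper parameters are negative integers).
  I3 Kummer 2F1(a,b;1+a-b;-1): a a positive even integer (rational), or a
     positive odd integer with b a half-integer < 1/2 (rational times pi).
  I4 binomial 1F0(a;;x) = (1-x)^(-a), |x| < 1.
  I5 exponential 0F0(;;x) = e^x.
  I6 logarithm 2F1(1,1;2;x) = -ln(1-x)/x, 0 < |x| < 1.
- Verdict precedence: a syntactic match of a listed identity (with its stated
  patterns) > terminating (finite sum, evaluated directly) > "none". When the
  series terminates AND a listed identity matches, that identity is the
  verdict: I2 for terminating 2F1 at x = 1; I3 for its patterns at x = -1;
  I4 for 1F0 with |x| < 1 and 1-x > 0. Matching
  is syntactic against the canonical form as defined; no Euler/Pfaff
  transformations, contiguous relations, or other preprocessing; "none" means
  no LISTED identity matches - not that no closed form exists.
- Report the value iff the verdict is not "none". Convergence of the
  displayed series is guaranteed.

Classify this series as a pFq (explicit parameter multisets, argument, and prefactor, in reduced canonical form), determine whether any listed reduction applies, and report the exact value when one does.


At argument 1: a 2F1 with upper {-\frac{1}{2}, \frac{1}{2}}, lower {4}, scaled by C = \frac{9}{11}. Verdict: Gauss (I1, half-integer pattern) applies (x = 1; upper {-\frac{1}{2}, \frac{1}{2}} half-integers, c = 4 in the evaluable pattern). Hence: \frac{4608}{1925} / \pi.

Key step: from the first term \frac{9}{11}: the parameter 3/5 appears in both the upper and lower lists and cancels.
Ratio: r(k) = 1 * (k-\frac{1}{2}) (k+\frac{1}{2}) / [(k+4) (k+1)] ; factor over Q: parameters, x = 1, and C = \frac{9}{11}.


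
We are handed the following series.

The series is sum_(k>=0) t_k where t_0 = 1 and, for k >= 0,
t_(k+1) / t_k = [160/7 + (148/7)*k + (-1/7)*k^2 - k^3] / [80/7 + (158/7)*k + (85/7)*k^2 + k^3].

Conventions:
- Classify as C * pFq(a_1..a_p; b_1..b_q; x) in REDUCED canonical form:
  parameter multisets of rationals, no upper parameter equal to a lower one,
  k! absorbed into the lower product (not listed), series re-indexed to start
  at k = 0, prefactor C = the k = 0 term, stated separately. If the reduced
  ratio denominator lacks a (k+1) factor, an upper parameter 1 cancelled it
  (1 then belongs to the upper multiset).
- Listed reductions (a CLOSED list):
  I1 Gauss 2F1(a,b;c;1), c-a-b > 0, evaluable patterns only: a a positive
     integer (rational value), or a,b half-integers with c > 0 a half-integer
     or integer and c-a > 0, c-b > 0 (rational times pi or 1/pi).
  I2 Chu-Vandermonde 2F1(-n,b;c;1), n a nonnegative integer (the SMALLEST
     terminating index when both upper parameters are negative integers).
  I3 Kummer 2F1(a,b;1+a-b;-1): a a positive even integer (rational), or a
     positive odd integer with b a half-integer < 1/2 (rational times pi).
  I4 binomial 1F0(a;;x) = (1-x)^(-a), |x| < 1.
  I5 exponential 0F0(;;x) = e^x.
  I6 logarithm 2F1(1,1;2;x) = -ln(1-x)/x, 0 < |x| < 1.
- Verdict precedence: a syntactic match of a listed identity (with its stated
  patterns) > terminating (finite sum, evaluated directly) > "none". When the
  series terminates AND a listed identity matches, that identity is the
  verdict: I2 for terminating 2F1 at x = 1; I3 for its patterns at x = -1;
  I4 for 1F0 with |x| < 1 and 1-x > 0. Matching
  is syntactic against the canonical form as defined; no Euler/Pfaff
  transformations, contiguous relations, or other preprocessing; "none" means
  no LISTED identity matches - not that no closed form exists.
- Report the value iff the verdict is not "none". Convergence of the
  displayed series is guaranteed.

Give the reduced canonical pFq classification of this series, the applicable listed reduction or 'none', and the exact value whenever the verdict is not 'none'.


Prefactor 1, argument -1: 2F1 with upper {-5, 4} over lower {10}. Verdict: Kummer (I3) matches (x = -1; c = 10 equals 1+a-b for upper {-5, 4}: listed pattern). Sum: 6.

Key step: t_0 = 1 here, and the expanded ratio factors over Q; C = 1, roots give parameters.
Step ratio: r(k) = (-1) * (k-5) (k+4) / [(k+10) (k+1)] - poly over poly, x = (-1) from leading terms; C = 1 at k = 0.


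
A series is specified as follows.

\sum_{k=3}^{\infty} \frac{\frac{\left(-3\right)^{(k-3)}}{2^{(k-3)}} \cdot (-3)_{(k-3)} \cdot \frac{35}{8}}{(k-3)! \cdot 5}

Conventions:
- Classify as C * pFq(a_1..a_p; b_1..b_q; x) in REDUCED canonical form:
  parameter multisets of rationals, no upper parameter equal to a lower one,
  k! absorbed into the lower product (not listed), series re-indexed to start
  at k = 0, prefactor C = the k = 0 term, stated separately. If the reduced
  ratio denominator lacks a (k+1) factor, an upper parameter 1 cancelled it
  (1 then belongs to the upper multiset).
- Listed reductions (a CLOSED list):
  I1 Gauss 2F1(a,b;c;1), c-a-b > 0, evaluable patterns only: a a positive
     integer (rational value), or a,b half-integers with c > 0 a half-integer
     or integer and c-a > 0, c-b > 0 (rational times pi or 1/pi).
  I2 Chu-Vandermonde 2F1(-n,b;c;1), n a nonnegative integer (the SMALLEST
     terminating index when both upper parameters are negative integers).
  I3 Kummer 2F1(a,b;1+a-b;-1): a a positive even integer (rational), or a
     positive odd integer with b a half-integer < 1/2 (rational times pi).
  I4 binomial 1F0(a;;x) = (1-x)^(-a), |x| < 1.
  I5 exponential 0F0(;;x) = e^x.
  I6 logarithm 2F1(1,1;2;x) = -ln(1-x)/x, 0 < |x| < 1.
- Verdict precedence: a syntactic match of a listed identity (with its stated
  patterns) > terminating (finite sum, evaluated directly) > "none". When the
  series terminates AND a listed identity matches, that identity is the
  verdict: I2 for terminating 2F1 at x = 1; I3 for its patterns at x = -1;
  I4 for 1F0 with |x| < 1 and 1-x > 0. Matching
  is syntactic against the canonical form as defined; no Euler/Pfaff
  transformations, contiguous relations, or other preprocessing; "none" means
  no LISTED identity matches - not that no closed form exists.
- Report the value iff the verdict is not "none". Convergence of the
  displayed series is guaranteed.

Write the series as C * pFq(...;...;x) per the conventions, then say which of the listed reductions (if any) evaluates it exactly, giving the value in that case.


With C = \frac{7}{8}: the canonical form is 1F0(-3; -; -\frac{3}{2}). Verdict: terminating. (-3)_k vanishes past k = 3, leaving a 4-term sum, computed directly. Sum: \frac{875}{64}.

Key step: x = -\frac{3}{2} and the two k-th powers (C = 7/8, x = -3/2) combine into one argument.
Term ratio: r(k) = -\frac{3}{2} * (k-3) / [(k+1)] - rational in k. x = -\frac{3}{2}; t_0 = \frac{7}{8}; negate the roots.


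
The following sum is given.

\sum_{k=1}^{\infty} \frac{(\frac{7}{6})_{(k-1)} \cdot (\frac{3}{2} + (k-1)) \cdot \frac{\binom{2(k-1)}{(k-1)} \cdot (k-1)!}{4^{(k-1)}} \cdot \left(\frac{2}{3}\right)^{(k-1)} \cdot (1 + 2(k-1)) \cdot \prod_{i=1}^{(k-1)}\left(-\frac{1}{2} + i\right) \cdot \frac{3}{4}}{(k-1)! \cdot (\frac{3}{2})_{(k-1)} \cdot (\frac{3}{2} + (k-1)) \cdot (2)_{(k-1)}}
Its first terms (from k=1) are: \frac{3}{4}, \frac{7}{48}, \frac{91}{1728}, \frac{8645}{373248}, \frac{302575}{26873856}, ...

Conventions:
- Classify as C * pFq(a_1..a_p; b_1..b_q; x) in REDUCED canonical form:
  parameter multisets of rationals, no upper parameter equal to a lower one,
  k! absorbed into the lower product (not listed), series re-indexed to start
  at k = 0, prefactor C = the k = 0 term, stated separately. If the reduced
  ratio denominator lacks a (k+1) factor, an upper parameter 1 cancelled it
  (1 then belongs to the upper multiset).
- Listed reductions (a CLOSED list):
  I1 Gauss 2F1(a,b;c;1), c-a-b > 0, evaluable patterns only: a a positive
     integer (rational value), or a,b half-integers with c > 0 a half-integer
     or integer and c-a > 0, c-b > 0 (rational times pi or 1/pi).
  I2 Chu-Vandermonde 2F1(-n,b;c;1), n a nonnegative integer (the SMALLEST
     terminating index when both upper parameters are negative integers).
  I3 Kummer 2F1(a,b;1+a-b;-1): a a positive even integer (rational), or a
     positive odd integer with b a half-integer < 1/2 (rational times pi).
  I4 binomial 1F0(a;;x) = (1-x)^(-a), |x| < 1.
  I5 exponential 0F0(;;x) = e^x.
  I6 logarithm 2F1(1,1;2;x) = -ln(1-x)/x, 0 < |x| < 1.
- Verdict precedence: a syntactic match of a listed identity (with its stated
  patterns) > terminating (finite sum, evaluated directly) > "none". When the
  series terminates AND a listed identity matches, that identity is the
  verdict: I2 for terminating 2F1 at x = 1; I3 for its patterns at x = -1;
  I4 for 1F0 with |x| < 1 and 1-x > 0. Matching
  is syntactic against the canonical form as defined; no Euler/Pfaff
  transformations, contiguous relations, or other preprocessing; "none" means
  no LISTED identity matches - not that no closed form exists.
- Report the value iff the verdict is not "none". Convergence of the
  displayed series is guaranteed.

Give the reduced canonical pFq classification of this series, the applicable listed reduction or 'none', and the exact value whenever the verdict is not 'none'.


x = \frac{2}{3} here; the reduced form reads 2F1, upper {\frac{1}{2}, \frac{7}{6}}, lower {2}, C = \frac{3}{4}. Verdict: none - at argument \frac{2}{3} the multisets {\frac{1}{2}, \frac{7}{6}} ; {2} match no listed identity.

Key step: with t_0 = \frac{3}{4}, the parameter 3/2 appears in both the upper and lower lists and cancels (alongside the other common factor).
Adjacent-term ratio: r(k) = \frac{2}{3} * (k+\frac{1}{2}) (k+\frac{7}{6}) / [(k+2) (k+1)] ; factor over Q: parameters, x = \frac{2}{3}, and C = \frac{3}{4}.


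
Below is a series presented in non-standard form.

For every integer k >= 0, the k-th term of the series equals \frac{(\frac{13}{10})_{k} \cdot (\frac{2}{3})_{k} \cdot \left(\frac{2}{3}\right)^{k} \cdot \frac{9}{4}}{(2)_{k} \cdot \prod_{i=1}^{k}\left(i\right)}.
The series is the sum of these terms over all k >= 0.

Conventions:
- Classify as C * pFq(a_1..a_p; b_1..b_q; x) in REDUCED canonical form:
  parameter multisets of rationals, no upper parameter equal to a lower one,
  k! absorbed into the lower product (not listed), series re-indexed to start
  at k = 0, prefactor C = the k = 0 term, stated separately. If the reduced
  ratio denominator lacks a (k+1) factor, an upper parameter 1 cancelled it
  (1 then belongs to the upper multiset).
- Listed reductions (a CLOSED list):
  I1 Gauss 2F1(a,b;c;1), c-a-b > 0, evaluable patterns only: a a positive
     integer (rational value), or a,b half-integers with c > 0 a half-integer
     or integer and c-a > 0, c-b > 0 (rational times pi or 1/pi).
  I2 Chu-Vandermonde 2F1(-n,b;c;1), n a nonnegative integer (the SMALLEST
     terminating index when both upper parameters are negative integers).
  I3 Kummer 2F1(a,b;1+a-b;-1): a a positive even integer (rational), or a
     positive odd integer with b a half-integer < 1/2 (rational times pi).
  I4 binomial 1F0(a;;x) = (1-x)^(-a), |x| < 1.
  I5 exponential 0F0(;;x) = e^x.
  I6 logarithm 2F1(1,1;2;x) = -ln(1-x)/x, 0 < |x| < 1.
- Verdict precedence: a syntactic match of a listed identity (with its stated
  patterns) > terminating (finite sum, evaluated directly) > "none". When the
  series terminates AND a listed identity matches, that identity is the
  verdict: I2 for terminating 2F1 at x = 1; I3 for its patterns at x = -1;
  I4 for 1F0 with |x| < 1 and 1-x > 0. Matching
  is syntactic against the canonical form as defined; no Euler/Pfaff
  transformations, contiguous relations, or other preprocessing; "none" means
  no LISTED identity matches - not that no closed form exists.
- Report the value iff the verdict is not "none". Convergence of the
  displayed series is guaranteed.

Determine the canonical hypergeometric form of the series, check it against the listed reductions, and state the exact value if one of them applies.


Classification (C = \frac{9}{4}): 2F1 with upper {\frac{2}{3}, \frac{13}{10}}, lower {2}, argument x = \frac{2}{3}. Verdict: no listed reduction: x = \frac{2}{3} and upper {\frac{2}{3}, \frac{13}{10}} fail every I1-I6 pattern.

Structural cue: with t_0 = \frac{9}{4}, the product of the first k integers (C = 9/4, x = 2/3) is k!.
Adjacent-term ratio: r(k) = \frac{2}{3} * (k+\frac{2}{3}) (k+\frac{13}{10}) / [(k+2) (k+1)] - rational; roots negated = parameters, x = \frac{2}{3}, C = \frac{9}{4}.


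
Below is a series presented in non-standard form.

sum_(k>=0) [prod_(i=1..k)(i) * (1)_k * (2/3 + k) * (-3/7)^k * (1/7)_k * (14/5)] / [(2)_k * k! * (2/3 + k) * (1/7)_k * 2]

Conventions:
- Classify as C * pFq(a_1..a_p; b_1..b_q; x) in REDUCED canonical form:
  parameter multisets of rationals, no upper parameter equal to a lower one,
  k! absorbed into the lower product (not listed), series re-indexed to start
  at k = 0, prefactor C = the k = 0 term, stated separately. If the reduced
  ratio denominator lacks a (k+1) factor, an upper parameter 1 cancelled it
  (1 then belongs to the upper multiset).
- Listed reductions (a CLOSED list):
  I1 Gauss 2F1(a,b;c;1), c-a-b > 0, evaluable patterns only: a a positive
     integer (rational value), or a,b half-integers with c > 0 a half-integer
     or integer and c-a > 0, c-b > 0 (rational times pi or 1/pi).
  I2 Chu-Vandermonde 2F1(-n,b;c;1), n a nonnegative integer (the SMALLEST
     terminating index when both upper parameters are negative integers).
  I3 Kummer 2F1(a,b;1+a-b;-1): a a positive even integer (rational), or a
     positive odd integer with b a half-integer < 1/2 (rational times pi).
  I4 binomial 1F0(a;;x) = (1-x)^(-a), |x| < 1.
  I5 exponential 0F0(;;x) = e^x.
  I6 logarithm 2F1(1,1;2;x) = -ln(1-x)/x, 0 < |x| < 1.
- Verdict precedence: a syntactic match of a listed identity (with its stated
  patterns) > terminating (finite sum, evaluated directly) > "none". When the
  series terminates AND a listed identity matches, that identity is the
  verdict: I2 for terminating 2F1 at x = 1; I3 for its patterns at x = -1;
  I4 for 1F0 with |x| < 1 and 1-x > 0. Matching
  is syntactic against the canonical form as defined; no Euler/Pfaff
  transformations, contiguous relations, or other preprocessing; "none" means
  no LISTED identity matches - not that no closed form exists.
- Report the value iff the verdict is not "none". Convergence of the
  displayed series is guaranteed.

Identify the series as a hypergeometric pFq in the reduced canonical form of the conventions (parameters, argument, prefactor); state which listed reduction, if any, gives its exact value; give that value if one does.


Prefactor 7/5, argument -3/7: 2F1 with upper {1, 1} over lower {2}. Verdict at x = -3/7: the I6 logarithm reduction matches (the logarithm: parameters (1,1;2), x = -3/7). Sum: (49/15) * ln(10/7).

First insight: t_0 being 7/5, the parameter 1/7 appears in both the upper and lower lists and cancels (alongside the other common factor).
Adjacent-term ratio: r(k) = (-3/7) * (k+1) (k+1) / [(k+2) (k+1)] - poly over poly, x = (-3/7) from leading terms; C = 7/5 at k = 0.


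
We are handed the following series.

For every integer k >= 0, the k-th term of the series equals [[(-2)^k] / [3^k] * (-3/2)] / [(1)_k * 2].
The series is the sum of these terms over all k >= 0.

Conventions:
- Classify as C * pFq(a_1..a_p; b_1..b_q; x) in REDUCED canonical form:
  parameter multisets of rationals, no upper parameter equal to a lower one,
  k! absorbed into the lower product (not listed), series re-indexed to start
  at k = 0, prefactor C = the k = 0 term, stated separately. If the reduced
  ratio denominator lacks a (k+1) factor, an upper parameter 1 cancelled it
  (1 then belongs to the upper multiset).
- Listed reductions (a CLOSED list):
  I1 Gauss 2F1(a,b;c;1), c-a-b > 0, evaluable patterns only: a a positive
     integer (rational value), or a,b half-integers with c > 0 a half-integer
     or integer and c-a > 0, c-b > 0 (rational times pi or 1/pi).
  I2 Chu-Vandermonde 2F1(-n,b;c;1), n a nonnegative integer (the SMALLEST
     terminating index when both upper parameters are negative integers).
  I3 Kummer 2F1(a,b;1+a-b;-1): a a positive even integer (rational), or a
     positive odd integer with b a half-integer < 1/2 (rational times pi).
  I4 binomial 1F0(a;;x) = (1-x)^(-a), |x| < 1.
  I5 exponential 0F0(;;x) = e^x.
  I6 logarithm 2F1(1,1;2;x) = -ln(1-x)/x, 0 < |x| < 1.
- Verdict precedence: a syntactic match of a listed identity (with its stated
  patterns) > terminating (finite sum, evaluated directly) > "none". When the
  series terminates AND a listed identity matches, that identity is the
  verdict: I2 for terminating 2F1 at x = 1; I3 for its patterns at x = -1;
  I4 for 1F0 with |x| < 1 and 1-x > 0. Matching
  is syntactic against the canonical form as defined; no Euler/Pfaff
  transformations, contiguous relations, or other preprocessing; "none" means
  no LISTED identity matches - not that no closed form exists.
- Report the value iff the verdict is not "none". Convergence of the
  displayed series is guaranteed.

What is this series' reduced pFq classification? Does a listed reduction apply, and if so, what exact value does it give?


At argument -2/3: a 0F0 with upper {-}, lower {-}, scaled by C = -3/4. Verdict: the exponential series (I5) fires (the 0F0 exponential series at x = -2/3). Hence: (-3/4) * e^(-2/3).

The tell: t_0 being -3/4, (1)_k (prefactor -3/4) is k! itself.
Term ratio: r(k) = (-2/3) * 1 / [(k+1)] ; factor over Q: parameters, x = (-2/3), and C = -3/4.


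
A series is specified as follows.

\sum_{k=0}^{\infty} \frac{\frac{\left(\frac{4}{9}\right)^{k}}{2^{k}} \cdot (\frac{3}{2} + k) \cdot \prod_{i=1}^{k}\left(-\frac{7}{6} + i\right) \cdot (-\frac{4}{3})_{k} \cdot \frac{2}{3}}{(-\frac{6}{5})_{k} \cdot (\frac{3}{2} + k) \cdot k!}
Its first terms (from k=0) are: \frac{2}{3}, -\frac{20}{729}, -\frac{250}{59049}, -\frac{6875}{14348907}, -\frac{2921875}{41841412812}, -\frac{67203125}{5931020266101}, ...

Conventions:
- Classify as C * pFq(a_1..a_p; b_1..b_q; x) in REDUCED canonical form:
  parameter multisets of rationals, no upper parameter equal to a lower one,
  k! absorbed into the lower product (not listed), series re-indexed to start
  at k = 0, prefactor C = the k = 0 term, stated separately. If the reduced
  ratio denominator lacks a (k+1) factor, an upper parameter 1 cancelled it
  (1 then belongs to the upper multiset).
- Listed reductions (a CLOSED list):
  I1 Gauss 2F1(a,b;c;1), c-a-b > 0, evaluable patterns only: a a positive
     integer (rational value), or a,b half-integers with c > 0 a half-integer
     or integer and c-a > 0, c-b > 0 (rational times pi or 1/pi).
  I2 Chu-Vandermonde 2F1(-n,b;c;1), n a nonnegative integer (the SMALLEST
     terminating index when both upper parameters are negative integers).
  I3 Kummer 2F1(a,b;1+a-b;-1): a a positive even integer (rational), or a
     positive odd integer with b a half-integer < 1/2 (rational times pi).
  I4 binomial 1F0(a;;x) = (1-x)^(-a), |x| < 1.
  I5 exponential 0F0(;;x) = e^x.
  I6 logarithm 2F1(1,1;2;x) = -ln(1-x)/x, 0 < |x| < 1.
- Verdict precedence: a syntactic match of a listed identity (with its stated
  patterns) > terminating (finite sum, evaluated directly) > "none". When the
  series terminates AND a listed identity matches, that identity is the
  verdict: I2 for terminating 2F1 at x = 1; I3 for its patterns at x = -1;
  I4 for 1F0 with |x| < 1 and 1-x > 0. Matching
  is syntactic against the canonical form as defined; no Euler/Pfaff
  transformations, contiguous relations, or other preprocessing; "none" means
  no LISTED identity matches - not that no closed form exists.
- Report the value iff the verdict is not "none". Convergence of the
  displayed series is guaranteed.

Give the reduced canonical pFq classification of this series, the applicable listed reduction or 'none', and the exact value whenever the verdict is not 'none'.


The tell: with t_0 = \frac{2}{3}, the running product (prefactor 2/3) telescopes to a rising factorial.
Adjacent-term ratio: r(k) = \frac{2}{9} * (k-\frac{4}{3}) (k-\frac{1}{6}) / [(k-\frac{6}{5}) (k+1)] - poly over poly, x = \frac{2}{9} from leading terms; C = \frac{2}{3} at k = 0.

Reduced: x = \frac{2}{9}, 2F1, upper = {-\frac{4}{3}, -\frac{1}{6}}, lower = {-\frac{6}{5}}, C = \frac{2}{3}. Verdict: none. Every listed pattern misses the 2F1 form at \frac{2}{9}, upper {-\frac{4}{3}, -\frac{1}{6}}.
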